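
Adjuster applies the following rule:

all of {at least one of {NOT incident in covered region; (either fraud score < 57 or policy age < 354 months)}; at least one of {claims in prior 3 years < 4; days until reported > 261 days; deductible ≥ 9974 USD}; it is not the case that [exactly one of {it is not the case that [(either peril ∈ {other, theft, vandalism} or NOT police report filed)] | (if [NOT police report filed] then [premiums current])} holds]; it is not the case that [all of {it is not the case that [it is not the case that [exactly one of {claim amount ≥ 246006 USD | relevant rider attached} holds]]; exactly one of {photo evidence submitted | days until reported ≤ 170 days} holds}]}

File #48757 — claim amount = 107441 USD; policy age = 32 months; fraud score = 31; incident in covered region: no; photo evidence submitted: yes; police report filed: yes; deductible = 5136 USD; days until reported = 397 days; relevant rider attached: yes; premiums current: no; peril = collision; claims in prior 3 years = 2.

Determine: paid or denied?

Atomic conditions:
  NOT incident in covered region: no → true
  fraud score < 57: 31 < 57 is true
  policy age < 354 months: 32 < 354 is true
  claims in prior 3 years < 4: 2 < 4 is true
  days until reported > 261 days: 397 > 261 is true
  deductible ≥ 9974 USD: 5136 ≥ 9974 is false
  peril ∈ {other, theft, vandalism}: collision is not in the set → false
  NOT police report filed: yes → false
  premiums current: no → false
  claim amount ≥ 246006 USD: 107441 ≥ 246006 is false
  relevant rider attached: yes → true
  photo evidence submitted: yes → true
  days until reported ≤ 170 days: 397 ≤ 170 is false
Combine:
[1.2] true OR true = true
[1] true OR true = true
[2] true OR true OR false = true
[3.1.1.1] false OR false = false
[3.1.1] NOT false = true
[3.1.2] false → false (antecedent false ⇒ implication holds) = true
[3.1] exactly-one(true, true) = false
[3] NOT false = true
[4.1.1.1.1] exactly-one(false, true) = true
[4.1.1.1] NOT true = false
[4.1.1] NOT false = true
[4.1.2] exactly-one(true, false) = true
[4.1] true AND true = true
[4] NOT true = false
[root] true AND true AND true AND false = false
Overall: false → denied

Denied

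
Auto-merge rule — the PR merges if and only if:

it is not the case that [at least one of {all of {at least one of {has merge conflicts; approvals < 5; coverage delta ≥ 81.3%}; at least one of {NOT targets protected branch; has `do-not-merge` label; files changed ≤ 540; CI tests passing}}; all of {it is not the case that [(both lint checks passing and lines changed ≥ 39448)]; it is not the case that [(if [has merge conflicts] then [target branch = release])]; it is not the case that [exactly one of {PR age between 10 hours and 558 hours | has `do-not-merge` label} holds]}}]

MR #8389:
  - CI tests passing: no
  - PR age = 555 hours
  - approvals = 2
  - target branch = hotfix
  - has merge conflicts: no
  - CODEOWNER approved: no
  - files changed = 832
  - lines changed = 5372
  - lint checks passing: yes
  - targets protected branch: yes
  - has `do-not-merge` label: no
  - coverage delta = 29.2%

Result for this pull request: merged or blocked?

Atomic conditions:
  has merge conflicts: no → false
  approvals < 5: 2 < 5 is true
  coverage delta ≥ 81.3%: 29.2 ≥ 81.3 is false
  NOT targets protected branch: yes → false
  has `do-not-merge` label: no → false
  files changed ≤ 540: 832 ≤ 540 is false
  CI tests passing: no → false
  lint checks passing: yes → true
  lines changed ≥ 39448: 5372 ≥ 39448 is false
  target branch = release: hotfix == release is false
  PR age between 10 hours and 558 hours: 555 in [10, 558] is true
Combine:
[1.1.1] false OR true OR false = true
[1.1.2] false OR false OR false OR false = false
[1.1] true AND false = false
[1.2.1.1] true AND false = false
[1.2.1] NOT false = true
[1.2.2.1] false → false (antecedent false ⇒ implication holds) = true
[1.2.2] NOT true = false
[1.2.3.1] exactly-one(true, false) = true
[1.2.3] NOT true = false
[1.2] true AND false AND false = false
[1] false OR false = false
[root] NOT false = true
Overall: true → merged

Merged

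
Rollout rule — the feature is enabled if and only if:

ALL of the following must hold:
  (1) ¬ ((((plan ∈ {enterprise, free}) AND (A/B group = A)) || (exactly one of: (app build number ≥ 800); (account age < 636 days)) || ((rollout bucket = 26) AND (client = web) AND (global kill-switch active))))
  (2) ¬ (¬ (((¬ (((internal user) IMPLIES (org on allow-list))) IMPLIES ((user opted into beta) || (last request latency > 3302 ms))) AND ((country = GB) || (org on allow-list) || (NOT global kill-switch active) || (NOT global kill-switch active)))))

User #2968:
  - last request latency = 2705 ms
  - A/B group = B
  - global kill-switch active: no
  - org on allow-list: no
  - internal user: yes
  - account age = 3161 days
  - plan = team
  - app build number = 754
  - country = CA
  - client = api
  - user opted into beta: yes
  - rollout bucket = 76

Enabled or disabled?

Enabled

Atomic conditions:
  plan ∈ {enterprise, free}: team is not in the set → false
  A/B group = A: B == A is false
  app build number ≥ 800: 754 ≥ 800 is false
  account age < 636 days: 3161 < 636 is false
  rollout bucket = 26: 76 == 26 is false
  client = web: api == web is false
  global kill-switch active: no → false
  internal user: yes → true
  org on allow-list: no → false
  user opted into beta: yes → true
  last request latency > 3302 ms: 2705 > 3302 is false
  country = GB: CA == GB is false
  NOT global kill-switch active: no → true
Combine:
[1.1.1] false AND false = false
[1.1.2] exactly-one(false, false) = false
[1.1.3] false AND false AND false = false
[1.1] false OR false OR false = false
[1] NOT false = true
[2.1.1.1.1.1] true → false = false
[2.1.1.1.1] NOT false = true
[2.1.1.1.2] true OR false = true
[2.1.1.1] true → true = true
[2.1.1.2] false OR false OR true OR true = true
[2.1.1] true AND true = true
[2.1] NOT true = false
[2] NOT false = true
[root] true AND true = true
Overall: true → enabled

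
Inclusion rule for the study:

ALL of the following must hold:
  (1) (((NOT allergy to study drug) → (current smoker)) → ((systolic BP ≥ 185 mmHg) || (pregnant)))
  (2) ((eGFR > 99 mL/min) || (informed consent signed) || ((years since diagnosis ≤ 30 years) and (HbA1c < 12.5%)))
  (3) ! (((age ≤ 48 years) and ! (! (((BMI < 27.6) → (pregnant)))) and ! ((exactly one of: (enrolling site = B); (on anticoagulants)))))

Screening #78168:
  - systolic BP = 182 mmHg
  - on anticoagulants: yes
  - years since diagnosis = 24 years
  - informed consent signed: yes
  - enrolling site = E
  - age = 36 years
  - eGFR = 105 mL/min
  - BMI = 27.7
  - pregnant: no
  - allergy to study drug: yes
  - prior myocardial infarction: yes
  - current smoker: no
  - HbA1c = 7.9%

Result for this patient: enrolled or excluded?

Atomic conditions:
  NOT allergy to study drug: yes → false
  current smoker: no → false
  systolic BP ≥ 185 mmHg: 182 ≥ 185 is false
  pregnant: no → false
  eGFR > 99 mL/min: 105 > 99 is true
  informed consent signed: yes → true
  years since diagnosis ≤ 30 years: 24 ≤ 30 is true
  HbA1c < 12.5%: 7.9 < 12.5 is true
  age ≤ 48 years: 36 ≤ 48 is true
  BMI < 27.6: 27.7 < 27.6 is false
  enrolling site = B: E == B is false
  on anticoagulants: yes → true
Combine:
[1.1] false → false (antecedent false ⇒ implication holds) = true
[1.2] false OR false = false
[1] true → false = false
[2.3] true AND true = true
[2] true OR true OR true = true
[3.1.2.1.1] false → false (antecedent false ⇒ implication holds) = true
[3.1.2.1] NOT true = false
[3.1.2] NOT false = true
[3.1.3.1] exactly-one(false, true) = true
[3.1.3] NOT true = false
[3.1] true AND true AND false = false
[3] NOT false = true
[root] false AND true AND true = false
Overall: false → excluded

Excluded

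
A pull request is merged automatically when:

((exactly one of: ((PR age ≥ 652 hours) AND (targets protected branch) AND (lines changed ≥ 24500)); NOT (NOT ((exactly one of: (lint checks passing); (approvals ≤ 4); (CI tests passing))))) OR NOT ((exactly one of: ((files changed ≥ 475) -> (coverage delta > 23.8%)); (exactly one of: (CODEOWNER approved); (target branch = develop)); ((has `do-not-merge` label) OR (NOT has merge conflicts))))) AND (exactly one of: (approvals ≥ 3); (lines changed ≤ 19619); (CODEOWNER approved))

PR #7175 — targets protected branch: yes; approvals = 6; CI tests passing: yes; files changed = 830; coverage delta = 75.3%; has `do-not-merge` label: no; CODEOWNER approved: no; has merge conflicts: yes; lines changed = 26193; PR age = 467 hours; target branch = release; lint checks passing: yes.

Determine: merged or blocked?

Blocked

Atomic conditions:
  PR age ≥ 652 hours: 467 ≥ 652 is false
  targets protected branch: yes → true
  lines changed ≥ 24500: 26193 ≥ 24500 is true
  lint checks passing: yes → true
  approvals ≤ 4: 6 ≤ 4 is false
  CI tests passing: yes → true
  files changed ≥ 475: 830 ≥ 475 is true
  coverage delta > 23.8%: 75.3 > 23.8 is true
  CODEOWNER approved: no → false
  target branch = develop: release == develop is false
  has `do-not-merge` label: no → false
  NOT has merge conflicts: yes → false
  approvals ≥ 3: 6 ≥ 3 is true
  lines changed ≤ 19619: 26193 ≤ 19619 is false
Combine:
[1.1.1] false AND true AND true = false
[1.1.2.1.1] exactly-one(true, false, true) = false
[1.1.2.1] NOT false = true
[1.1.2] NOT true = false
[1.1] exactly-one(false, false) = false
[1.2.1.1] true → true = true
[1.2.1.2] exactly-one(false, false) = false
[1.2.1.3] false OR false = false
[1.2.1] exactly-one(true, false, false) = true
[1.2] NOT true = false
[1] false OR false = false
[2] exactly-one(true, false, false) = true
[root] false AND true = false
Overall: false → blocked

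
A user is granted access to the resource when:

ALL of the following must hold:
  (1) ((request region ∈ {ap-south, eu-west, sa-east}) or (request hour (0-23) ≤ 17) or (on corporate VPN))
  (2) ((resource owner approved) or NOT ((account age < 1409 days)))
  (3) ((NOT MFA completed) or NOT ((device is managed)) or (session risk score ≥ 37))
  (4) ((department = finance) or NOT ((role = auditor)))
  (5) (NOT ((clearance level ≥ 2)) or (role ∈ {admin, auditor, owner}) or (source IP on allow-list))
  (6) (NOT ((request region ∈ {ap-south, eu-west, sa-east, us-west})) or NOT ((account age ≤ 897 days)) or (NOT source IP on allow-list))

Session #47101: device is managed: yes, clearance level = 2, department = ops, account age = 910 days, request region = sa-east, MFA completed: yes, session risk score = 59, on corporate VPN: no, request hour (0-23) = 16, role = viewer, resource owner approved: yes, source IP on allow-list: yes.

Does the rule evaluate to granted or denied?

Atomic conditions:
  request region ∈ {ap-south, eu-west, sa-east}: sa-east is in the set → true
  request hour (0-23) ≤ 17: 16 ≤ 17 is true
  on corporate VPN: no → false
  resource owner approved: yes → true
  account age < 1409 days: 910 < 1409 is true
  NOT MFA completed: yes → false
  device is managed: yes → true
  session risk score ≥ 37: 59 ≥ 37 is true
  department = finance: ops == finance is false
  role = auditor: viewer == auditor is false
  clearance level ≥ 2: 2 ≥ 2 is true
  role ∈ {admin, auditor, owner}: viewer is not in the set → false
  source IP on allow-list: yes → true
  request region ∈ {ap-south, eu-west, sa-east, us-west}: sa-east is in the set → true
  account age ≤ 897 days: 910 ≤ 897 is false
  NOT source IP on allow-list: yes → false
Combine:
[1] true OR true OR false = true
[2.2] NOT true = false
[2] true OR false = true
[3.2] NOT true = false
[3] false OR false OR true = true
[4.2] NOT false = true
[4] false OR true = true
[5.1] NOT true = false
[5] false OR false OR true = true
[6.1] NOT true = false
[6.2] NOT false = true
[6] false OR true OR false = true
[root] true AND true AND true AND true AND true AND true = true
Overall: true → granted

Granted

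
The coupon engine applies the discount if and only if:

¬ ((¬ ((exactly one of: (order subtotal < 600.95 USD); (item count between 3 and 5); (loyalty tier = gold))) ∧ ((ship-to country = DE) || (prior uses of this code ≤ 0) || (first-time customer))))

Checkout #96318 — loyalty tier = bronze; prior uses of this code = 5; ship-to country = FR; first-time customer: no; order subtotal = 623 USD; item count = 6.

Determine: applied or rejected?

Atomic conditions:
  order subtotal < 600.95 USD: 623 < 600.95 is false
  item count between 3 and 5: 6 in [3, 5] is false
  loyalty tier = gold: bronze == gold is false
  ship-to country = DE: FR == DE is false
  prior uses of this code ≤ 0: 5 ≤ 0 is false
  first-time customer: no → false
Combine:
[1.1.1] exactly-one(false, false, false) = false
[1.1] NOT false = true
[1.2] false OR false OR false = false
[1] true AND false = false
[root] NOT false = true
Overall: true → applied

Applied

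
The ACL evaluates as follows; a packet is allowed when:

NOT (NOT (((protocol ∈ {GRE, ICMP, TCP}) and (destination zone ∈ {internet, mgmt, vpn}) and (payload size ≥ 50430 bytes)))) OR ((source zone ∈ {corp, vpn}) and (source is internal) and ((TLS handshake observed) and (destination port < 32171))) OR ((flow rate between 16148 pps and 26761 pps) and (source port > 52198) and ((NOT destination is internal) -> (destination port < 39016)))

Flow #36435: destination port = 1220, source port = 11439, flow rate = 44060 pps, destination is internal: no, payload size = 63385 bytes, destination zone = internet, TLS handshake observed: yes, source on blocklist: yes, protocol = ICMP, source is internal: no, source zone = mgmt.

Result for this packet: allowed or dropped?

Atomic conditions:
  protocol ∈ {GRE, ICMP, TCP}: ICMP is in the set → true
  destination zone ∈ {internet, mgmt, vpn}: internet is in the set → true
  payload size ≥ 50430 bytes: 63385 ≥ 50430 is true
  source zone ∈ {corp, vpn}: mgmt is not in the set → false
  source is internal: no → false
  TLS handshake observed: yes → true
  destination port < 32171: 1220 < 32171 is true
  flow rate between 16148 pps and 26761 pps: 44060 in [16148, 26761] is false
  source port > 52198: 11439 > 52198 is false
  NOT destination is internal: no → true
  destination port < 39016: 1220 < 39016 is true
Combine:
[1.1.1] true AND true AND true = true
[1.1] NOT true = false
[1] NOT false = true
[2.3] true AND true = true
[2] false AND false AND true = false
[3.3] true → true = true
[3] false AND false AND true = false
[root] true OR false OR false = true
Overall: true → allowed

Allowed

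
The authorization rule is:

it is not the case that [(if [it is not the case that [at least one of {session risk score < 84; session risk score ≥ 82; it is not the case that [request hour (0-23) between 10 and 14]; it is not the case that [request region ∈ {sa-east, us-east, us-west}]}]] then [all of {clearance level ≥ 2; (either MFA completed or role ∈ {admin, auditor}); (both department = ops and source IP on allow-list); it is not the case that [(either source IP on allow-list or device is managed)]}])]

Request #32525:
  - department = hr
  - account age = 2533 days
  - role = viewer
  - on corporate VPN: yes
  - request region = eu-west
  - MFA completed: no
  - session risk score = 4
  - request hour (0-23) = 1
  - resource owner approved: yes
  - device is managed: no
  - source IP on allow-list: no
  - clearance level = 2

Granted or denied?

Denied

Atomic conditions:
  session risk score < 84: 4 < 84 is true
  session risk score ≥ 82: 4 ≥ 82 is false
  request hour (0-23) between 10 and 14: 1 in [10, 14] is false
  request region ∈ {sa-east, us-east, us-west}: eu-west is not in the set → false
  clearance level ≥ 2: 2 ≥ 2 is true
  MFA completed: no → false
  role ∈ {admin, auditor}: viewer is not in the set → false
  department = ops: hr == ops is false
  source IP on allow-list: no → false
  device is managed: no → false
Combine:
[1.1.1.3] NOT false = true
[1.1.1.4] NOT false = true
[1.1.1] true OR false OR true OR true = true
[1.1] NOT true = false
[1.2.2] false OR false = false
[1.2.3] false AND false = false
[1.2.4.1] false OR false = false
[1.2.4] NOT false = true
[1.2] true AND false AND false AND true = false
[1] false → false (antecedent false ⇒ implication holds) = true
[root] NOT true = false
Overall: false → denied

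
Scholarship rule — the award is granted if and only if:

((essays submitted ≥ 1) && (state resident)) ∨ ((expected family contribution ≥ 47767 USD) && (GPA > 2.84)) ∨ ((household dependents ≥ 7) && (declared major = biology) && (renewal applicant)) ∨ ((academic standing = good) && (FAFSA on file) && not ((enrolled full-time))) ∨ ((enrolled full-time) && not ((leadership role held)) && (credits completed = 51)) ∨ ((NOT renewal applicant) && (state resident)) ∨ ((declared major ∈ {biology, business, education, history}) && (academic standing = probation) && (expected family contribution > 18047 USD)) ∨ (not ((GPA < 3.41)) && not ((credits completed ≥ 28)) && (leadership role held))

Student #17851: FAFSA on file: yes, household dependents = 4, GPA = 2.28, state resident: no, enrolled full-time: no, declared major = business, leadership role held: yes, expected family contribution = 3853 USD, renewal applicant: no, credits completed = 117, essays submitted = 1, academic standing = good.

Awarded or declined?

Atomic conditions:
  essays submitted ≥ 1: 1 ≥ 1 is true
  state resident: no → false
  expected family contribution ≥ 47767 USD: 3853 ≥ 47767 is false
  GPA > 2.84: 2.28 > 2.84 is false
  household dependents ≥ 7: 4 ≥ 7 is false
  declared major = biology: business == biology is false
  renewal applicant: no → false
  academic standing = good: good == good is true
  FAFSA on file: yes → true
  enrolled full-time: no → false
  leadership role held: yes → true
  credits completed = 51: 117 == 51 is false
  NOT renewal applicant: no → true
  declared major ∈ {biology, business, education, history}: business is in the set → true
  academic standing = probation: good == probation is false
  expected family contribution > 18047 USD: 3853 > 18047 is false
  GPA < 3.41: 2.28 < 3.41 is true
  credits completed ≥ 28: 117 ≥ 28 is true
Combine:
[1] true AND false = false
[2] false AND false = false
[3] false AND false AND false = false
[4.3] NOT false = true
[4] true AND true AND true = true
[5.2] NOT true = false
[5] false AND false AND false = false
[6] true AND false = false
[7] true AND false AND false = false
[8.1] NOT true = false
[8.2] NOT true = false
[8] false AND false AND true = false
[root] false OR false OR false OR true OR false OR false OR false OR false = true
Overall: true → awarded

Awarded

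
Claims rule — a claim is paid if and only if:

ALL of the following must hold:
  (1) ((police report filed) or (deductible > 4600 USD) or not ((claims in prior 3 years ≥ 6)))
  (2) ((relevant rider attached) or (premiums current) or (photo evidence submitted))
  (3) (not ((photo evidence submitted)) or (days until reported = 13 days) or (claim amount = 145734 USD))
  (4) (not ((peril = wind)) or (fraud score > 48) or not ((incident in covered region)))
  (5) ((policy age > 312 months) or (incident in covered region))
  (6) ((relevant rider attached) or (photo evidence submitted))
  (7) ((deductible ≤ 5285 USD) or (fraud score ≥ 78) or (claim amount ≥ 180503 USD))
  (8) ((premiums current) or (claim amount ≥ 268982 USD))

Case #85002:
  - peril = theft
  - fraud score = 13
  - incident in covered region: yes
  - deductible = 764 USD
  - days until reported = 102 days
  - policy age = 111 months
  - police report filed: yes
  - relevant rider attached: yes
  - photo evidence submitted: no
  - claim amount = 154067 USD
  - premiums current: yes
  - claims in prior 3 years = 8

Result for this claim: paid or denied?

Paid

Atomic conditions:
  police report filed: yes → true
  deductible > 4600 USD: 764 > 4600 is false
  claims in prior 3 years ≥ 6: 8 ≥ 6 is true
  relevant rider attached: yes → true
  premiums current: yes → true
  photo evidence submitted: no → false
  days until reported = 13 days: 102 == 13 is false
  claim amount = 145734 USD: 154067 == 145734 is false
  peril = wind: theft == wind is false
  fraud score > 48: 13 > 48 is false
  incident in covered region: yes → true
  policy age > 312 months: 111 > 312 is false
  deductible ≤ 5285 USD: 764 ≤ 5285 is true
  fraud score ≥ 78: 13 ≥ 78 is false
  claim amount ≥ 180503 USD: 154067 ≥ 180503 is false
  claim amount ≥ 268982 USD: 154067 ≥ 268982 is false
Combine:
[1.3] NOT true = false
[1] true OR false OR false = true
[2] true OR true OR false = true
[3.1] NOT false = true
[3] true OR false OR false = true
[4.1] NOT false = true
[4.3] NOT true = false
[4] true OR false OR false = true
[5] false OR true = true
[6] true OR false = true
[7] true OR false OR false = true
[8] true OR false = true
[root] true AND true AND true AND true AND true AND true AND true AND true = true
Overall: true → paid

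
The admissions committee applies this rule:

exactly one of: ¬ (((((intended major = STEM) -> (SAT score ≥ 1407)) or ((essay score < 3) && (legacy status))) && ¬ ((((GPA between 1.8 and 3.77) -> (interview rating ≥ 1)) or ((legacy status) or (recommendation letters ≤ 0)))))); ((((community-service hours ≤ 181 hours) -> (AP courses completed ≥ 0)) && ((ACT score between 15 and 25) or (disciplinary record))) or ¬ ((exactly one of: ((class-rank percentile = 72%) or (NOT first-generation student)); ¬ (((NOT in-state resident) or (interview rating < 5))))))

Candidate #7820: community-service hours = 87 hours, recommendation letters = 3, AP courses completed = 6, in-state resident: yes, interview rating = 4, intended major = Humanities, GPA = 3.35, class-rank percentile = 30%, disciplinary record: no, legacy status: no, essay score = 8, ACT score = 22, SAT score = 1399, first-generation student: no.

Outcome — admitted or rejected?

Rejected

Atomic conditions:
  intended major = STEM: Humanities == STEM is false
  SAT score ≥ 1407: 1399 ≥ 1407 is false
  essay score < 3: 8 < 3 is false
  legacy status: no → false
  GPA between 1.8 and 3.77: 3.35 in [1.8, 3.77] is true
  interview rating ≥ 1: 4 ≥ 1 is true
  recommendation letters ≤ 0: 3 ≤ 0 is false
  community-service hours ≤ 181 hours: 87 ≤ 181 is true
  AP courses completed ≥ 0: 6 ≥ 0 is true
  ACT score between 15 and 25: 22 in [15, 25] is true
  disciplinary record: no → false
  class-rank percentile = 72%: 30 == 72 is false
  NOT first-generation student: no → true
  NOT in-state resident: yes → false
  interview rating < 5: 4 < 5 is true
Combine:
[1.1.1.1] false → false (antecedent false ⇒ implication holds) = true
[1.1.1.2] false AND false = false
[1.1.1] true OR false = true
[1.1.2.1.1] true → true = true
[1.1.2.1.2] false OR false = false
[1.1.2.1] true OR false = true
[1.1.2] NOT true = false
[1.1] true AND false = false
[1] NOT false = true
[2.1.1] true → true = true
[2.1.2] true OR false = true
[2.1] true AND true = true
[2.2.1.1] false OR true = true
[2.2.1.2.1] false OR true = true
[2.2.1.2] NOT true = false
[2.2.1] exactly-one(true, false) = true
[2.2] NOT true = false
[2] true OR false = true
[root] exactly-one(true, true) = false
Overall: false → rejected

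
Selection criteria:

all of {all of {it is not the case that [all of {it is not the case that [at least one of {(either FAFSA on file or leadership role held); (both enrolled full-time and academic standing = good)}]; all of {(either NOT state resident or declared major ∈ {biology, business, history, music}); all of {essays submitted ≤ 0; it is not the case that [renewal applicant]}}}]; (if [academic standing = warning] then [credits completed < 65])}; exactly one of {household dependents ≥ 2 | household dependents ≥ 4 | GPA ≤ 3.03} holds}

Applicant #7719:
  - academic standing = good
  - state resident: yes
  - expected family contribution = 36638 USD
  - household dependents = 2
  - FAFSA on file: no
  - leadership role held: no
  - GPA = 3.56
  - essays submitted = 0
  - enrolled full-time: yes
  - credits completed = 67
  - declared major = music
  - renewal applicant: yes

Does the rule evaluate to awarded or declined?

Awarded

Atomic conditions:
  FAFSA on file: no → false
  leadership role held: no → false
  enrolled full-time: yes → true
  academic standing = good: good == good is true
  NOT state resident: yes → false
  declared major ∈ {biology, business, history, music}: music is in the set → true
  essays submitted ≤ 0: 0 ≤ 0 is true
  renewal applicant: yes → true
  academic standing = warning: good == warning is false
  credits completed < 65: 67 < 65 is false
  household dependents ≥ 2: 2 ≥ 2 is true
  household dependents ≥ 4: 2 ≥ 4 is false
  GPA ≤ 3.03: 3.56 ≤ 3.03 is false
Combine:
[1.1.1.1.1.1] false OR false = false
[1.1.1.1.1.2] true AND true = true
[1.1.1.1.1] false OR true = true
[1.1.1.1] NOT true = false
[1.1.1.2.1] false OR true = true
[1.1.1.2.2.2] NOT true = false
[1.1.1.2.2] true AND false = false
[1.1.1.2] true AND false = false
[1.1.1] false AND false = false
[1.1] NOT false = true
[1.2] false → false (antecedent false ⇒ implication holds) = true
[1] true AND true = true
[2] exactly-one(true, false, false) = true
[root] true AND true = true
Overall: true → awarded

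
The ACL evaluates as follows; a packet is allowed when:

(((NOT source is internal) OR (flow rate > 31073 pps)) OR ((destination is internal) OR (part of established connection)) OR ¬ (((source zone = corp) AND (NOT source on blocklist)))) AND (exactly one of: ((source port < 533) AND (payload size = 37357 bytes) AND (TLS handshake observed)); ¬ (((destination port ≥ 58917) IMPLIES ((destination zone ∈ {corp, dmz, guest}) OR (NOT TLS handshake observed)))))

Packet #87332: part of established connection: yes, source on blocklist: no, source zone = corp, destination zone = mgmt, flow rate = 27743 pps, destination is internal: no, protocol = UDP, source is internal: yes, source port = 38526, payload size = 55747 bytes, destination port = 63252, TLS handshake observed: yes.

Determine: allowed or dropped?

Allowed

Atomic conditions:
  NOT source is internal: yes → false
  flow rate > 31073 pps: 27743 > 31073 is false
  destination is internal: no → false
  part of established connection: yes → true
  source zone = corp: corp == corp is true
  NOT source on blocklist: no → true
  source port < 533: 38526 < 533 is false
  payload size = 37357 bytes: 55747 == 37357 is false
  TLS handshake observed: yes → true
  destination port ≥ 58917: 63252 ≥ 58917 is true
  destination zone ∈ {corp, dmz, guest}: mgmt is not in the set → false
  NOT TLS handshake observed: yes → false
Combine:
[1.1] false OR false = false
[1.2] false OR true = true
[1.3.1] true AND true = true
[1.3] NOT true = false
[1] false OR true OR false = true
[2.1] false AND false AND true = false
[2.2.1.2] false OR false = false
[2.2.1] true → false = false
[2.2] NOT false = true
[2] exactly-one(false, true) = true
[root] true AND true = true
Overall: true → allowed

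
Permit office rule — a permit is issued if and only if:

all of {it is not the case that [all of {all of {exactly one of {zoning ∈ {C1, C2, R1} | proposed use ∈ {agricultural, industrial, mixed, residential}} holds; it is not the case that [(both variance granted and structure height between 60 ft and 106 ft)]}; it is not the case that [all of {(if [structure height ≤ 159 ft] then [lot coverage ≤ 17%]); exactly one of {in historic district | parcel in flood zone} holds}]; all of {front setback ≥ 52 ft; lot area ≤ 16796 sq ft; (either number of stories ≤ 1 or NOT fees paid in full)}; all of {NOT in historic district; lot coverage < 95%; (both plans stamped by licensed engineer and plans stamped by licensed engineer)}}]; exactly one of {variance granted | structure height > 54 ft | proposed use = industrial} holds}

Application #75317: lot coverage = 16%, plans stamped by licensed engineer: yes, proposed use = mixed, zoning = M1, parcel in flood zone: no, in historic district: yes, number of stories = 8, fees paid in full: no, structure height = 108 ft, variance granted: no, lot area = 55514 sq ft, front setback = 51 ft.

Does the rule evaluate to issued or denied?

Issued

Atomic conditions:
  zoning ∈ {C1, C2, R1}: M1 is not in the set → false
  proposed use ∈ {agricultural, industrial, mixed, residential}: mixed is in the set → true
  variance granted: no → false
  structure height between 60 ft and 106 ft: 108 in [60, 106] is false
  structure height ≤ 159 ft: 108 ≤ 159 is true
  lot coverage ≤ 17%: 16 ≤ 17 is true
  in historic district: yes → true
  parcel in flood zone: no → false
  front setback ≥ 52 ft: 51 ≥ 52 is false
  lot area ≤ 16796 sq ft: 55514 ≤ 16796 is false
  number of stories ≤ 1: 8 ≤ 1 is false
  NOT fees paid in full: no → true
  NOT in historic district: yes → false
  lot coverage < 95%: 16 < 95 is true
  plans stamped by licensed engineer: yes → true
  structure height > 54 ft: 108 > 54 is true
  proposed use = industrial: mixed == industrial is false
Combine:
[1.1.1.1] exactly-one(false, true) = true
[1.1.1.2.1] false AND false = false
[1.1.1.2] NOT false = true
[1.1.1] true AND true = true
[1.1.2.1.1] true → true = true
[1.1.2.1.2] exactly-one(true, false) = true
[1.1.2.1] true AND true = true
[1.1.2] NOT true = false
[1.1.3.3] false OR true = true
[1.1.3] false AND false AND true = false
[1.1.4.3] true AND true = true
[1.1.4] false AND true AND true = false
[1.1] true AND false AND false AND false = false
[1] NOT false = true
[2] exactly-one(false, true, false) = true
[root] true AND true = true
Overall: true → issued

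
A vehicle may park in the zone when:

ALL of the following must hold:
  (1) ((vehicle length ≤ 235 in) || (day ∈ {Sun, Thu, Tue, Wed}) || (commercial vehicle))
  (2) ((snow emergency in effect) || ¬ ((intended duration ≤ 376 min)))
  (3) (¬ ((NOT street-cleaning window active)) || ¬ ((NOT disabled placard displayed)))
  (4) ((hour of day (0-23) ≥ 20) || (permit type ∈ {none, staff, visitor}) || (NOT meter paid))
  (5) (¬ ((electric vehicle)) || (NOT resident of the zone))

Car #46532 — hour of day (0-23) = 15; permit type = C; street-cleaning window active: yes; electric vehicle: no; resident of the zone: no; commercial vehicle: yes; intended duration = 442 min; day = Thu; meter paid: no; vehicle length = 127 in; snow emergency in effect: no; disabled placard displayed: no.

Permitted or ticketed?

Atomic conditions:
  vehicle length ≤ 235 in: 127 ≤ 235 is true
  day ∈ {Sun, Thu, Tue, Wed}: Thu is in the set → true
  commercial vehicle: yes → true
  snow emergency in effect: no → false
  intended duration ≤ 376 min: 442 ≤ 376 is false
  NOT street-cleaning window active: yes → false
  NOT disabled placard displayed: no → true
  hour of day (0-23) ≥ 20: 15 ≥ 20 is false
  permit type ∈ {none, staff, visitor}: C is not in the set → false
  NOT meter paid: no → true
  electric vehicle: no → false
  NOT resident of the zone: no → true
Combine:
[1] true OR true OR true = true
[2.2] NOT false = true
[2] false OR true = true
[3.1] NOT false = true
[3.2] NOT true = false
[3] true OR false = true
[4] false OR false OR true = true
[5.1] NOT false = true
[5] true OR true = true
[root] true AND true AND true AND true AND true = true
Overall: true → permitted

Permitted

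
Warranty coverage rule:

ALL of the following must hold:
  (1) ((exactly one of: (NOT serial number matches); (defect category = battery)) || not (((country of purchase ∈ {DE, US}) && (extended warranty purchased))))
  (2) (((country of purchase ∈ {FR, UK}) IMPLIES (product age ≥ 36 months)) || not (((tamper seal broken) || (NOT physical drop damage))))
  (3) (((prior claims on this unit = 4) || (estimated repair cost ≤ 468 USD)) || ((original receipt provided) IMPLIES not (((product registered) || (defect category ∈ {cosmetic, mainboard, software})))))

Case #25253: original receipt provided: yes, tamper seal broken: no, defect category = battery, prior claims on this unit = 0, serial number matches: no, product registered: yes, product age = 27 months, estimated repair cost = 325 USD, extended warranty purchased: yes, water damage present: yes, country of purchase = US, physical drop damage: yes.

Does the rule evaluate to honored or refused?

Atomic conditions:
  NOT serial number matches: no → true
  defect category = battery: battery == battery is true
  country of purchase ∈ {DE, US}: US is in the set → true
  extended warranty purchased: yes → true
  country of purchase ∈ {FR, UK}: US is not in the set → false
  product age ≥ 36 months: 27 ≥ 36 is false
  tamper seal broken: no → false
  NOT physical drop damage: yes → false
  prior claims on this unit = 4: 0 == 4 is false
  estimated repair cost ≤ 468 USD: 325 ≤ 468 is true
  original receipt provided: yes → true
  product registered: yes → true
  defect category ∈ {cosmetic, mainboard, software}: battery is not in the set → false
Combine:
[1.1] exactly-one(true, true) = false
[1.2.1] true AND true = true
[1.2] NOT true = false
[1] false OR false = false
[2.1] false → false (antecedent false ⇒ implication holds) = true
[2.2.1] false OR false = false
[2.2] NOT false = true
[2] true OR true = true
[3.1] false OR true = true
[3.2.2.1] true OR false = true
[3.2.2] NOT true = false
[3.2] true → false = false
[3] true OR false = true
[root] false AND true AND true = false
Overall: false → refused

Refused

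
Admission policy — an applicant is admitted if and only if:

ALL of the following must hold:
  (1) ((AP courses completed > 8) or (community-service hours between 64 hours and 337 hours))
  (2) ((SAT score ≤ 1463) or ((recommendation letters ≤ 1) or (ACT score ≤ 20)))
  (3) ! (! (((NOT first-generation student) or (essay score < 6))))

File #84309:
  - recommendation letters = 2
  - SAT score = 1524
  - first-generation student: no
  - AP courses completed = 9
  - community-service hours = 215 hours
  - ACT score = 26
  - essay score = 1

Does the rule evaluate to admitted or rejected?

Rejected

Atomic conditions:
  AP courses completed > 8: 9 > 8 is true
  community-service hours between 64 hours and 337 hours: 215 in [64, 337] is true
  SAT score ≤ 1463: 1524 ≤ 1463 is false
  recommendation letters ≤ 1: 2 ≤ 1 is false
  ACT score ≤ 20: 26 ≤ 20 is false
  NOT first-generation student: no → true
  essay score < 6: 1 < 6 is true
Combine:
[1] true OR true = true
[2.2] false OR false = false
[2] false OR false = false
[3.1.1] true OR true = true
[3.1] NOT true = false
[3] NOT false = true
[root] true AND false AND true = false
Overall: false → rejected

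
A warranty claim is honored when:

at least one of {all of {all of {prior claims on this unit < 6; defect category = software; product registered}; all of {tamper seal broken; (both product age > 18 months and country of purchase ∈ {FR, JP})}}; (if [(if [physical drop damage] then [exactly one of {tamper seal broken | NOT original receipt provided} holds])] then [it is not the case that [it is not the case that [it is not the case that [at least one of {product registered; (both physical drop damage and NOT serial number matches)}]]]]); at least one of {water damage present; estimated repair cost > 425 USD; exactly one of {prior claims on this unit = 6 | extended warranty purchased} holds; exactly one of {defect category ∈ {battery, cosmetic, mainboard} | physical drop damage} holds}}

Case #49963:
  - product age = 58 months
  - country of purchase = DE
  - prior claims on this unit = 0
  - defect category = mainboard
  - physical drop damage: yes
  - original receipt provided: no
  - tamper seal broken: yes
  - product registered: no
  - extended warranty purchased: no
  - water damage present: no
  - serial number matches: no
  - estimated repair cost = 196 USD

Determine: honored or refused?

Atomic conditions:
  prior claims on this unit < 6: 0 < 6 is true
  defect category = software: mainboard == software is false
  product registered: no → false
  tamper seal broken: yes → true
  product age > 18 months: 58 > 18 is true
  country of purchase ∈ {FR, JP}: DE is not in the set → false
  physical drop damage: yes → true
  NOT original receipt provided: no → true
  NOT serial number matches: no → true
  water damage present: no → false
  estimated repair cost > 425 USD: 196 > 425 is false
  prior claims on this unit = 6: 0 == 6 is false
  extended warranty purchased: no → false
  defect category ∈ {battery, cosmetic, mainboard}: mainboard is in the set → true
Combine:
[1.1] true AND false AND false = false
[1.2.2] true AND false = false
[1.2] true AND false = false
[1] false AND false = false
[2.1.2] exactly-one(true, true) = false
[2.1] true → false = false
[2.2.1.1.1.2] true AND true = true
[2.2.1.1.1] false OR true = true
[2.2.1.1] NOT true = false
[2.2.1] NOT false = true
[2.2] NOT true = false
[2] false → false (antecedent false ⇒ implication holds) = true
[3.3] exactly-one(false, false) = false
[3.4] exactly-one(true, true) = false
[3] false OR false OR false OR false = false
[root] false OR true OR false = true
Overall: true → honored

Honored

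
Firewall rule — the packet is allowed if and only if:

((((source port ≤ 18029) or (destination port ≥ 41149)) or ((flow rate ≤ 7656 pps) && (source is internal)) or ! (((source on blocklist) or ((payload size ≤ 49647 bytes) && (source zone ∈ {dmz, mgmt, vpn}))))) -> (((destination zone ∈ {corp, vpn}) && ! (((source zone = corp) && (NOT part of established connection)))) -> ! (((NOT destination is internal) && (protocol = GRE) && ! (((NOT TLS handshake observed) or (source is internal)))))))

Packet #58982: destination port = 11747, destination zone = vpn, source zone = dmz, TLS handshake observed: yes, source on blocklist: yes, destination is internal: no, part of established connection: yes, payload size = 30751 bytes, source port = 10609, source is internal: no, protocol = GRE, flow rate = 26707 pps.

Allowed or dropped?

Atomic conditions:
  source port ≤ 18029: 10609 ≤ 18029 is true
  destination port ≥ 41149: 11747 ≥ 41149 is false
  flow rate ≤ 7656 pps: 26707 ≤ 7656 is false
  source is internal: no → false
  source on blocklist: yes → true
  payload size ≤ 49647 bytes: 30751 ≤ 49647 is true
  source zone ∈ {dmz, mgmt, vpn}: dmz is in the set → true
  destination zone ∈ {corp, vpn}: vpn is in the set → true
  source zone = corp: dmz == corp is false
  NOT part of established connection: yes → false
  NOT destination is internal: no → true
  protocol = GRE: GRE == GRE is true
  NOT TLS handshake observed: yes → false
Combine:
[1.1] true OR false = true
[1.2] false AND false = false
[1.3.1.2] true AND true = true
[1.3.1] true OR true = true
[1.3] NOT true = false
[1] true OR false OR false = true
[2.1.2.1] false AND false = false
[2.1.2] NOT false = true
[2.1] true AND true = true
[2.2.1.3.1] false OR false = false
[2.2.1.3] NOT false = true
[2.2.1] true AND true AND true = true
[2.2] NOT true = false
[2] true → false = false
[root] true → false = false
Overall: false → dropped

Dropped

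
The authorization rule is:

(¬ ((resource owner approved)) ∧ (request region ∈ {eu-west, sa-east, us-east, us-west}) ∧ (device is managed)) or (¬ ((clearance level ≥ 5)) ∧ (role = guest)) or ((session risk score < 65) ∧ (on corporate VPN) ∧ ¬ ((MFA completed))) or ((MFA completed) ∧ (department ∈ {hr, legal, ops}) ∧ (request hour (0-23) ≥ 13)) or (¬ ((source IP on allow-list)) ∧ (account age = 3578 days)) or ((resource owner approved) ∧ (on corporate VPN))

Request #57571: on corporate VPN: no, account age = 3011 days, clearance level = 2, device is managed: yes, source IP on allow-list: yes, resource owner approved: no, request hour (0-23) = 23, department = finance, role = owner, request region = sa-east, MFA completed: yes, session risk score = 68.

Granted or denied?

Atomic conditions:
  resource owner approved: no → false
  request region ∈ {eu-west, sa-east, us-east, us-west}: sa-east is in the set → true
  device is managed: yes → true
  clearance level ≥ 5: 2 ≥ 5 is false
  role = guest: owner == guest is false
  session risk score < 65: 68 < 65 is false
  on corporate VPN: no → false
  MFA completed: yes → true
  department ∈ {hr, legal, ops}: finance is not in the set → false
  request hour (0-23) ≥ 13: 23 ≥ 13 is true
  source IP on allow-list: yes → true
  account age = 3578 days: 3011 == 3578 is false
Combine:
[1.1] NOT false = true
[1] true AND true AND true = true
[2.1] NOT false = true
[2] true AND false = false
[3.3] NOT true = false
[3] false AND false AND false = false
[4] true AND false AND true = false
[5.1] NOT true = false
[5] false AND false = false
[6] false AND false = false
[root] true OR false OR false OR false OR false OR false = true
Overall: true → granted

Granted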